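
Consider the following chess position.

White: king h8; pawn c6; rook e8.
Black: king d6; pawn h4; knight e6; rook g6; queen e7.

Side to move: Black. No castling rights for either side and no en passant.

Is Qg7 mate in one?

yes

After Qg7: white king on h8; in check: yes, from the black queen on g7.
King squares — g7: attacked by Ne6; h7: attacked by Qg7; g8: attacked by Qg7.
White has no legal moves → checkmate.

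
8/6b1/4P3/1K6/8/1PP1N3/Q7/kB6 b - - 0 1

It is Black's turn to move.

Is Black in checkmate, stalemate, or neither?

checkmate

Black to move; black king on a1.
In check: yes, from the white queen on a2.
King squares — b1: attacked by Qa2; a2: attacked by Bb1; b2: attacked by Qa2.
Legal moves for Black: none.
In check with no legal moves → checkmate.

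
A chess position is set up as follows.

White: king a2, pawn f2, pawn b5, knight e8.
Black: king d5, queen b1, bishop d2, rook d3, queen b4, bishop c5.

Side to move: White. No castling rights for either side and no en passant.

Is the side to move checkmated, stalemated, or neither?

checkmate

White to move; white king on a2.
In check: yes, from the black queen on b1.
King squares — a1: attacked by Qb1; b1: attacked by Qb4; b2: attacked by Qb1; a3: attacked by Rd3; b3: attacked by Qb1.
Legal moves for White: none.
In check with no legal moves → checkmate.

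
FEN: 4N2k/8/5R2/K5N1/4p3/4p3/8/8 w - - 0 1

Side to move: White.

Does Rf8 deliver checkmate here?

After Rf8: black king on h8; in check: yes, from the white rook on f8.
King squares — g7: attacked by Ne8; h7: attacked by Ng5; g8: attacked by Rf8.
Black has no legal moves → checkmate.

yes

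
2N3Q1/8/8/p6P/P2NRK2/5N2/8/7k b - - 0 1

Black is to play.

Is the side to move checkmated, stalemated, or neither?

stalemate

Black to move; black king on h1.
In check: no.
King squares — g1: attacked by Nf3; g2: attacked by Qg8; h2: attacked by Nf3.
Legal moves for Black: none.
Not in check and no legal moves → stalemate.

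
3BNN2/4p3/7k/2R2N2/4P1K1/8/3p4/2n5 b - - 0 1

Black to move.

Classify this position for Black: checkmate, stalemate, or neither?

Black to move; black king on h6.
In check: yes, from the white knight on f5.
King squares — g5: attacked by Kg4; h5: attacked by Kg4; g6: attacked by Nf8; g7: attacked by Nf5; h7: attacked by Nf8.
Legal moves for Black: none.
In check with no legal moves → checkmate.

checkmate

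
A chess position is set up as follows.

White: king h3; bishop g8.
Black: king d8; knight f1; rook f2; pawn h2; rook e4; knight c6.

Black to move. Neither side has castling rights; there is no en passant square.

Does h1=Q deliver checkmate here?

After h1=Q: white king on h3; in check: yes, from the black queen on h1.
King squares — g2: attacked by Qh1; h2: attacked by Nf1; g3: attacked by Nf1; g4: attacked by Re4; h4: attacked by Qh1.
White has no legal moves → checkmate.

yes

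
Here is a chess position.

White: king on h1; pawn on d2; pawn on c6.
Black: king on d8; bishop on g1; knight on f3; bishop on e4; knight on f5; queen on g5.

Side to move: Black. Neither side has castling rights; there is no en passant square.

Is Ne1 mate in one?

yes

After Ne1: white king on h1; in check: yes, from the black bishop on e4.
King squares — g1: attacked by Qg5; g2: attacked by Ne1; h2: attacked by Bg1.
White has no legal moves → checkmate.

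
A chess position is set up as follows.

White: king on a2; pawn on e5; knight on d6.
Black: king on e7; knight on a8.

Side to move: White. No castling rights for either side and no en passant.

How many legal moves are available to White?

White to move; king on a2.
In check: no.
Legal moves: Ne8, Nc8+, Nf7, Nb7, Nf5+, Nb5, Ne4, Nc4, Kb3, Ka3, Kb2, Kb1, Ka1, e6.
Count: 14.

14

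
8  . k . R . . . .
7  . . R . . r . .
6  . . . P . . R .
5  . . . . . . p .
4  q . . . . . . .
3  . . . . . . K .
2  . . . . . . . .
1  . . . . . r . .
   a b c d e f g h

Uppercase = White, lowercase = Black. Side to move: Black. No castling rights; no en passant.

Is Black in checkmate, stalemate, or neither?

checkmate

Black to move; black king on b8.
In check: yes, from the white rook on d8.
King squares — a7: attacked by Rc7; b7: attacked by Rc7; c7: attacked by Pd6; a8: attacked by Rd8; c8: attacked by Rc7.
Legal moves for Black: none.
In check with no legal moves → checkmate.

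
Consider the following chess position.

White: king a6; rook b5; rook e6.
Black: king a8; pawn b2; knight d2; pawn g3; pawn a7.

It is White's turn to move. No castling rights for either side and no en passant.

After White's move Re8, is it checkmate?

yes

After Re8: black king on a8; in check: yes, from the white rook on e8.
King squares — a7: own pawn; b7: attacked by Rb5; b8: attacked by Rb5.
Black has no legal moves → checkmate.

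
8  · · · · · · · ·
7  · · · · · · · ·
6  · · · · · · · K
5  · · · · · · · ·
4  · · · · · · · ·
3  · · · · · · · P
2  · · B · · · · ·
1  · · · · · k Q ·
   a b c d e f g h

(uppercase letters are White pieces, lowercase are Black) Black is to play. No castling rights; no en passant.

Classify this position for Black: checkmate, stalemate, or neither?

Black to move; black king on f1.
In check: yes, from the white queen on g1.
Legal moves for Black: Ke2, Kxg1.
Black is in check but has 2 legal moves → neither.

neither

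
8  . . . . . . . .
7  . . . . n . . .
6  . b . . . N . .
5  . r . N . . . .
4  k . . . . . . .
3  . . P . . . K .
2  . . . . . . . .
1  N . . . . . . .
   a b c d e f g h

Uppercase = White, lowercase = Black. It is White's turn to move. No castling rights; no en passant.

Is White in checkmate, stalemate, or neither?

White to move; white king on g3.
In check: no.
Legal moves for White include: Ng8, Ne8, Nh7, Nd7, Nh5, Ng4, Ne4, Nxe7, Nc7, Nxb6+, Nf4, Nb4, Ne3, Kh4, Kg4, Kf4, Kh3, Kf3, ... (list truncated; more exist).
White has legal moves and is not in check → neither.

neither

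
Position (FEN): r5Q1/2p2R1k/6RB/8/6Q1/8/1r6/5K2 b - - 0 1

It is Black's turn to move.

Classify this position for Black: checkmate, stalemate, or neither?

checkmate

Black to move; black king on h7.
In check: yes, from the white rook on f7 and the white queen on g8.
King squares — g6: attacked by Qg4; h6: attacked by Rg6; g7: attacked by Rg6; g8: attacked by Rg6; h8: attacked by Qg8.
Legal moves for Black: none.
In check with no legal moves → checkmate.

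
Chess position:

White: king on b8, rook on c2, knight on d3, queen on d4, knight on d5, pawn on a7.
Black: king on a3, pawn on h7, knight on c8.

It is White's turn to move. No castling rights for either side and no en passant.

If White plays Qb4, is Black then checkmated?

yes

After Qb4: black king on a3; in check: yes, from the white queen on b4.
King squares — a2: attacked by Rc2; b2: attacked by Rc2; b3: attacked by Qb4; a4: attacked by Qb4; b4: attacked by Nd3.
Black has no legal moves → checkmate.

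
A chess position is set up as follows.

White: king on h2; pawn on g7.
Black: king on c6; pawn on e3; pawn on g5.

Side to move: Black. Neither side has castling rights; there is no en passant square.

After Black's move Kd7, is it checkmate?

After Kd7: white king on h2; in check: no.
White is not in check, so this cannot be checkmate.

no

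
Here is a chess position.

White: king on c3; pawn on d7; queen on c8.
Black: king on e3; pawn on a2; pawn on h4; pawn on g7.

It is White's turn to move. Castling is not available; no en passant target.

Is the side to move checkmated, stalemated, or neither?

neither

White to move; white king on c3.
In check: no.
Legal moves for White include: Qh8, Qg8, Qf8, Qe8+, Qd8, Qb8, Qa8, Qc7, Qb7, Qc6, Qa6, Qc5+, Qc4, Kc4, Kb4, Kb3, Kc2, Kb2, ... (list truncated; more exist).
White has legal moves and is not in check → neither.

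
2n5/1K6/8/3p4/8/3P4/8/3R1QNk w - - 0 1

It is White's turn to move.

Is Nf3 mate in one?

yes

After Nf3: black king on h1; in check: yes, from the white queen on f1.
King squares — g1: attacked by Qf1; g2: attacked by Qf1; h2: attacked by Nf3.
Black has no legal moves → checkmate.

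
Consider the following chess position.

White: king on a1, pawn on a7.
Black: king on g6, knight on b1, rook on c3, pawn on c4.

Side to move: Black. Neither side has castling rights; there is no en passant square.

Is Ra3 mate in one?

no

After Ra3: white king on a1; in check: yes, from the black rook on a3.
White has 2 legal replies: Kb2, Kxb1.
In check but a legal move exists → not checkmate.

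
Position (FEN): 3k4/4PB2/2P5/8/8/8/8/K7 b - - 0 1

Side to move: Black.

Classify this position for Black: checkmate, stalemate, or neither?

Black to move; black king on d8.
In check: yes, from the white pawn on e7.
Legal moves for Black: Kc8, Kxe7, Kc7.
Black is in check but has 3 legal moves → neither.

neither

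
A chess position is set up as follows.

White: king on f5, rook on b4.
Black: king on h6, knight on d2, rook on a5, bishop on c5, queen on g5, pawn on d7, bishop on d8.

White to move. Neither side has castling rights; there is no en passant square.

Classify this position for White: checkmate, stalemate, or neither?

checkmate

White to move; white king on f5.
In check: yes, from the black queen on g5.
King squares — e4: attacked by Nd2; f4: attacked by Qg5; g4: attacked by Qg5; e5: attacked by Qg5; g5: attacked by Kh6; e6: attacked by Pd7; f6: attacked by Qg5; g6: attacked by Qg5.
Legal moves for White: none.
In check with no legal moves → checkmate.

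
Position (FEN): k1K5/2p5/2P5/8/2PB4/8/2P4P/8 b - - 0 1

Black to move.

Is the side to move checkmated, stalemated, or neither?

Black to move; black king on a8.
In check: no.
King squares — a7: attacked by Bd4; b7: attacked by Pc6; b8: attacked by Kc8.
Legal moves for Black: none.
Not in check and no legal moves → stalemate.

stalemate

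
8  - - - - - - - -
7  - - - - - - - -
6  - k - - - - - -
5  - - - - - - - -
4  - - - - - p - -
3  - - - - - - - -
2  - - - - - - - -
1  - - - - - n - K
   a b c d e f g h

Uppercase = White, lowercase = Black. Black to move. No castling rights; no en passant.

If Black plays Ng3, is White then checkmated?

no

After Ng3: white king on h1; in check: yes, from the black knight on g3.
White has 3 legal replies: Kh2, Kg2, Kg1.
In check but a legal move exists → not checkmate.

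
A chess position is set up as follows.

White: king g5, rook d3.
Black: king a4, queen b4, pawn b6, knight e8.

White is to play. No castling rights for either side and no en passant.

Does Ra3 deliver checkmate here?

After Ra3: black king on a4; in check: yes, from the white rook on a3.
Black has 3 legal replies: Kb5, Kxa3, Qxa3.
In check but a legal move exists → not checkmate.

no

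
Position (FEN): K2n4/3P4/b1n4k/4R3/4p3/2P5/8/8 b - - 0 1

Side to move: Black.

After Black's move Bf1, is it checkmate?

no

After Bf1: white king on a8; in check: no.
White is not in check, so this cannot be checkmate.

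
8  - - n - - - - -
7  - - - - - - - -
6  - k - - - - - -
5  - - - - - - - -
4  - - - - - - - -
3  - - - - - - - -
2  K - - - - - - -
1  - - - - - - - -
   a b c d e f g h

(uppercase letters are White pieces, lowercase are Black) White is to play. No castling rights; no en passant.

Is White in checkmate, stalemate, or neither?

neither

White to move; white king on a2.
In check: no.
Legal moves for White: Kb3, Ka3, Kb2, Kb1, Ka1.
White has 5 legal moves and is not in check → neither.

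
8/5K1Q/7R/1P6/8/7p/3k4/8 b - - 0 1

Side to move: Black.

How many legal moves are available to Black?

Black to move; king on d2.
In check: no.
Legal moves: Ke3, Kc3, Ke2, Ke1, Kd1, Kc1, h2.
Count: 7.

7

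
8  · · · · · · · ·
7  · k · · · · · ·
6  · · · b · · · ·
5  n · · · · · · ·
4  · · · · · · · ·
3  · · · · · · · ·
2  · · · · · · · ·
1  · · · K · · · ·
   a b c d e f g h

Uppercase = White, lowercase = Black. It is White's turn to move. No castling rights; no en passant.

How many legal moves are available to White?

White to move; king on d1.
In check: no.
Legal moves: Ke2, Kd2, Kc2, Ke1, Kc1.
Count: 5.

5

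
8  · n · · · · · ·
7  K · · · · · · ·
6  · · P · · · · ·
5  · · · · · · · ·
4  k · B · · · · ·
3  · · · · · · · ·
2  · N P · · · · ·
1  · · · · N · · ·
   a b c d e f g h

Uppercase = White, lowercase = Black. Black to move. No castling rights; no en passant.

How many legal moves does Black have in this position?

Black to move; king on a4.
In check: yes, from the white knight on b2.
Legal moves: Ka5, Kb4, Ka3.
Count: 3.

3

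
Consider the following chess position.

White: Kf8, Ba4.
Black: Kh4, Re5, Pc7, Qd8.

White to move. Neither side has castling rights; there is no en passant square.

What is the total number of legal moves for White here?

White to move; king on f8.
In check: yes, from the black queen on d8.
Legal moves: Kg7, Kf7, Be8.
Count: 3.

3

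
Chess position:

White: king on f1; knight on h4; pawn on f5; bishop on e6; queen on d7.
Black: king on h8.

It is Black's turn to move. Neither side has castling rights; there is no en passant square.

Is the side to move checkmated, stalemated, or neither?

stalemate

Black to move; black king on h8.
In check: no.
King squares — g7: attacked by Qd7; h7: attacked by Qd7; g8: attacked by Be6.
Legal moves for Black: none.
Not in check and no legal moves → stalemate.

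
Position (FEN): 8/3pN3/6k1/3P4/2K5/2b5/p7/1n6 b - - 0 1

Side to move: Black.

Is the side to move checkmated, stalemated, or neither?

Black to move; black king on g6.
In check: yes, from the white knight on e7.
Legal moves for Black: Kh7, Kg7, Kf7, Kh6, Kf6, Kh5, Kg5.
Black is in check but has 7 legal moves → neither.

neither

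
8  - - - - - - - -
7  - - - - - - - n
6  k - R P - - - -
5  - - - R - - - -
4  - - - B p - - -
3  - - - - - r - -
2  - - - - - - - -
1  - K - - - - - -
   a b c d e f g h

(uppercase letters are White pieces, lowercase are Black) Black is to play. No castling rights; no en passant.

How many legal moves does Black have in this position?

Black to move; king on a6.
In check: yes, from the white rook on c6.
Legal moves: Kb7.
Count: 1.

1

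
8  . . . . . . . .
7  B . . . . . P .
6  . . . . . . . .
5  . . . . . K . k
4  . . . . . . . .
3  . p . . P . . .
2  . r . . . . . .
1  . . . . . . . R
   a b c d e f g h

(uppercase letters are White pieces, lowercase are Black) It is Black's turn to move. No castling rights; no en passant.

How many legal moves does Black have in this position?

1

Black to move; king on h5.
In check: yes, from the white rook on h1.
Legal moves: Rh2.
Count: 1.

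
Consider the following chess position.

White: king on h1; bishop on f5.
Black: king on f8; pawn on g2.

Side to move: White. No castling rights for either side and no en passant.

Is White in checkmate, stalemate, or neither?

neither

White to move; white king on h1.
In check: yes, from the black pawn on g2.
Legal moves for White: Kh2, Kxg2, Kg1.
White is in check but has 3 legal moves → neither.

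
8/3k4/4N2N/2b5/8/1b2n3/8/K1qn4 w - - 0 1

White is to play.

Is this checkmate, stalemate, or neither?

checkmate

White to move; white king on a1.
In check: yes, from the black queen on c1.
King squares — b1: attacked by Qc1; a2: attacked by Bb3; b2: attacked by Qc1.
Legal moves for White: none.
In check with no legal moves → checkmate.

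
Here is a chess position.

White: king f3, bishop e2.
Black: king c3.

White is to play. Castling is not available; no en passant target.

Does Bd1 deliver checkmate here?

no

After Bd1: black king on c3; in check: no.
Black is not in check, so this cannot be checkmate.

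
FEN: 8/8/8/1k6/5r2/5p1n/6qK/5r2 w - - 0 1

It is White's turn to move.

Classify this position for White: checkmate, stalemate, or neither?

checkmate

White to move; white king on h2.
In check: yes, from the black queen on g2.
King squares — g1: attacked by Rf1; h1: attacked by Rf1; g2: attacked by Pf3; g3: attacked by Qg2; h3: attacked by Qg2.
Legal moves for White: none.
In check with no legal moves → checkmate.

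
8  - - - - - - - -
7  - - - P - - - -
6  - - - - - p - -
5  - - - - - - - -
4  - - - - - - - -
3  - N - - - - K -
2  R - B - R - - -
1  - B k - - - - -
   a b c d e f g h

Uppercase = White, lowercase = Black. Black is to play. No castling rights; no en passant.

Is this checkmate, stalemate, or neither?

checkmate

Black to move; black king on c1.
In check: yes, from the white knight on b3.
King squares — b1: attacked by Bc2; d1: attacked by Bc2; b2: attacked by Ra2; c2: attacked by Bb1; d2: attacked by Re2.
Legal moves for Black: none.
In check with no legal moves → checkmate.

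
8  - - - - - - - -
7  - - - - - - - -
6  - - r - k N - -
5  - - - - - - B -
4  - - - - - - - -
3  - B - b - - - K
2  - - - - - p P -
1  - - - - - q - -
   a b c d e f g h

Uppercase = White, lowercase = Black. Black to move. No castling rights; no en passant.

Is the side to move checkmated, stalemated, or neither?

Black to move; black king on e6.
In check: yes, from the white bishop on b3.
King squares — d5: attacked by Bb3; e5: available; f5: available; d6: available; f6: attacked by Bg5; d7: attacked by Nf6; e7: available; f7: attacked by Bb3.
Legal moves for Black: Ke7, Kd6, Kf5, Ke5, Rc4, Bc4.
Black is in check but has 6 legal moves → neither.

neither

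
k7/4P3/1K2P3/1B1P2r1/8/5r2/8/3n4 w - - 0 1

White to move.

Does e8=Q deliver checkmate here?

After e8=Q: black king on a8; in check: yes, from the white queen on e8.
King squares — a7: attacked by Kb6; b7: attacked by Kb6; b8: attacked by Qe8.
Black has no legal moves → checkmate.

yes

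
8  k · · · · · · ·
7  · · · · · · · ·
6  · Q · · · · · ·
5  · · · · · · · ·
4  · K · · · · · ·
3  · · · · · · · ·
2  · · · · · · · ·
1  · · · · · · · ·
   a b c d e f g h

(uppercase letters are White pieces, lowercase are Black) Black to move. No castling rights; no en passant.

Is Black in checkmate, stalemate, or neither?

stalemate

Black to move; black king on a8.
In check: no.
King squares — a7: attacked by Qb6; b7: attacked by Qb6; b8: attacked by Qb6.
Legal moves for Black: none.
Not in check and no legal moves → stalemate.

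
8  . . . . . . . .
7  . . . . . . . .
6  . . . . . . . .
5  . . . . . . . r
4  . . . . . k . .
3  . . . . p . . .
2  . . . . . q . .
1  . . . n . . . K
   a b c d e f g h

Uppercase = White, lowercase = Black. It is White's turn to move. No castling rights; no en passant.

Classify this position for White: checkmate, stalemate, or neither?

checkmate

White to move; white king on h1.
In check: yes, from the black rook on h5.
King squares — g1: attacked by Qf2; g2: attacked by Qf2; h2: attacked by Qf2.
Legal moves for White: none.
In check with no legal moves → checkmate.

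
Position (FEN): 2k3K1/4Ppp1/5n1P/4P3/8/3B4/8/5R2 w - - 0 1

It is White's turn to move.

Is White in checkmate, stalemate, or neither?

neither

White to move; white king on g8.
In check: yes, from the black knight on f6.
King squares — f7: available; g7: available; h7: attacked by Nf6; f8: available; h8: available.
Legal moves for White: Kh8, Kf8, Kxg7, Kxf7, Rxf6, exf6.
White is in check but has 6 legal moves → neither.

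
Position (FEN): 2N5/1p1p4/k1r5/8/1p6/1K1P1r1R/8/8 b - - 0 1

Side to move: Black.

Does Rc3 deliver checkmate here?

After Rc3: white king on b3; in check: yes, from the black rook on c3.
White has 4 legal replies: Kxb4, Ka4, Kb2, Ka2.
In check but a legal move exists → not checkmate.

no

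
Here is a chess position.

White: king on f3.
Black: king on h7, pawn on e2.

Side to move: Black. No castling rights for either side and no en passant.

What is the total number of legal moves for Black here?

9

Black to move; king on h7.
In check: no.
Legal moves: Kh8, Kg8, Kg7, Kh6, Kg6, e1=Q, e1=R, e1=B, e1=N+.
Count: 9.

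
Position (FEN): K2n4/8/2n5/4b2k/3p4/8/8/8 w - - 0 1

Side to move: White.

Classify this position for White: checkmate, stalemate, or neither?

stalemate

White to move; white king on a8.
In check: no.
King squares — a7: attacked by Nc6; b7: attacked by Nd8; b8: attacked by Be5.
Legal moves for White: none.
Not in check and no legal moves → stalemate.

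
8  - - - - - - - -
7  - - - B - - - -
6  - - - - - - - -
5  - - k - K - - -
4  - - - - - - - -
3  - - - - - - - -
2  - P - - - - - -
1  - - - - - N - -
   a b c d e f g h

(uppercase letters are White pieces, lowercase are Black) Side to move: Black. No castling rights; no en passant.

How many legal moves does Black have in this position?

3

Black to move; king on c5.
In check: no.
Legal moves: Kb6, Kc4, Kb4.
Count: 3.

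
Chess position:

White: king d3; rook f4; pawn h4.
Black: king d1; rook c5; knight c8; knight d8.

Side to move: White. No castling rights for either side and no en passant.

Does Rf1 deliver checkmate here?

After Rf1: black king on d1; in check: yes, from the white rook on f1.
King squares — c1: attacked by Rf1; e1: attacked by Rf1; c2: attacked by Kd3; d2: attacked by Kd3; e2: attacked by Kd3.
Black has no legal moves → checkmate.

yes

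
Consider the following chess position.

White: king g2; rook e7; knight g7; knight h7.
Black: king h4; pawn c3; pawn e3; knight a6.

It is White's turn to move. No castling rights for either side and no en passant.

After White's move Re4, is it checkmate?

yes

After Re4: black king on h4; in check: yes, from the white rook on e4.
King squares — g3: attacked by Kg2; h3: attacked by Kg2; g4: attacked by Re4; g5: attacked by Nh7; h5: attacked by Ng7.
Black has no legal moves → checkmate.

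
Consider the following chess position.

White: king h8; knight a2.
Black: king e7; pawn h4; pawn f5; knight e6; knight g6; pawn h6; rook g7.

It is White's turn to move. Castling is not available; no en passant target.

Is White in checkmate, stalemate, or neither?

White to move; white king on h8.
In check: yes, from the black knight on g6.
King squares — g7: attacked by Ne6; h7: attacked by Rg7; g8: attacked by Rg7.
Legal moves for White: none.
In check with no legal moves → checkmate.

checkmate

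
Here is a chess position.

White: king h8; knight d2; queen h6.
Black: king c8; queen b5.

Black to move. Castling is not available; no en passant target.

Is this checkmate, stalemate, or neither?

Black to move; black king on c8.
In check: no.
Legal moves for Black include: Kd8, Kb8, Kd7, Kc7, Kb7, Qe8+, Qb8, Qd7, Qb7, Qc6, Qb6, Qa6, Qh5, Qg5, Qf5, Qe5+, Qd5, Qc5, ... (list truncated; more exist).
Black has legal moves and is not in check → neither.

neither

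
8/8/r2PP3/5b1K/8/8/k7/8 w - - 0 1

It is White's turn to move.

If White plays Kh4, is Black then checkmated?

After Kh4: black king on a2; in check: no.
Black is not in check, so this cannot be checkmate.

no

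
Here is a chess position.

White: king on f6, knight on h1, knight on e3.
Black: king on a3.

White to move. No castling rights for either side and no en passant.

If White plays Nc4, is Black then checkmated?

no

After Nc4: black king on a3; in check: yes, from the white knight on c4.
Black has 4 legal replies: Kb4, Ka4, Kb3, Ka2.
In check but a legal move exists → not checkmate.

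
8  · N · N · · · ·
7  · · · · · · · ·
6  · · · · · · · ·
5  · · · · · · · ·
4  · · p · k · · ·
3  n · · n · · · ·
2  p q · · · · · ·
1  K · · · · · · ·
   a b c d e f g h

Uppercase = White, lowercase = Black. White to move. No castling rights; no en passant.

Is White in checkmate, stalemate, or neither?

White to move; white king on a1.
In check: yes, from the black queen on b2.
King squares — b1: attacked by Pa2; a2: attacked by Qb2; b2: attacked by Nd3.
Legal moves for White: none.
In check with no legal moves → checkmate.

checkmate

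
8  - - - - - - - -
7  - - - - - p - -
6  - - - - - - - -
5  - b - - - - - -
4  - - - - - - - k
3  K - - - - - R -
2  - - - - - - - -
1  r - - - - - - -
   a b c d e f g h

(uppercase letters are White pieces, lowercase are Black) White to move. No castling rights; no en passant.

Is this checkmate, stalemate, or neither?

White to move; white king on a3.
In check: yes, from the black rook on a1.
Legal moves for White: Kb4, Kb3, Kb2.
White is in check but has 3 legal moves → neither.

neither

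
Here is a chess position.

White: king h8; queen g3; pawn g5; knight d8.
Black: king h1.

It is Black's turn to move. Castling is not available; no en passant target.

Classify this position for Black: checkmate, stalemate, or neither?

Black to move; black king on h1.
In check: no.
King squares — g1: attacked by Qg3; g2: attacked by Qg3; h2: attacked by Qg3.
Legal moves for Black: none.
Not in check and no legal moves → stalemate.

stalemate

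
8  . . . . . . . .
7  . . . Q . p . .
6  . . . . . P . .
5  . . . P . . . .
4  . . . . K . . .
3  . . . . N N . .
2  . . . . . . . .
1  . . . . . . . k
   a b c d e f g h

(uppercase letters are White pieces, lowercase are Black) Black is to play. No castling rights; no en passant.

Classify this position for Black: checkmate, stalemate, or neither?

Black to move; black king on h1.
In check: no.
King squares — g1: attacked by Nf3; g2: attacked by Ne3; h2: attacked by Nf3.
Legal moves for Black: none.
Not in check and no legal moves → stalemate.

stalemate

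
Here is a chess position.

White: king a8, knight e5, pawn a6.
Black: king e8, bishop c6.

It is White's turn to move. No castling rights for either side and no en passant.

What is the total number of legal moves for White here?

3

White to move; king on a8.
In check: yes, from the black bishop on c6.
Legal moves: Kb8, Ka7, Nxc6.
Count: 3.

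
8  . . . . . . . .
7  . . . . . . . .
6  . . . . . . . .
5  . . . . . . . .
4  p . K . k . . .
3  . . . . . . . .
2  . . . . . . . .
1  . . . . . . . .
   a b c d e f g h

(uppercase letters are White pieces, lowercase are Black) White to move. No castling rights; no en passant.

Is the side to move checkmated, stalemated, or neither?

White to move; white king on c4.
In check: no.
Legal moves for White: Kc5, Kb5, Kb4, Kc3.
White has 4 legal moves and is not in check → neither.

neither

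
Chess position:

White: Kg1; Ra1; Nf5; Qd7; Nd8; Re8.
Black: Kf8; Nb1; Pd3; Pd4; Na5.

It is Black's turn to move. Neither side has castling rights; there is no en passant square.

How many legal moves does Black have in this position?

Black to move; king on f8.
In check: yes, from the white rook on e8.
Legal moves: none.
Count: 0.

0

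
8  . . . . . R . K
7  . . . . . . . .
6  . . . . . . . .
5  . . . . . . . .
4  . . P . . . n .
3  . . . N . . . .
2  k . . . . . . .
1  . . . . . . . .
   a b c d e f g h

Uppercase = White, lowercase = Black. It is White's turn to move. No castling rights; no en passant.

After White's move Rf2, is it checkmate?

After Rf2: black king on a2; in check: yes, from the white rook on f2.
Black has 5 legal replies: Kb3, Ka3, Kb1, Ka1, Nxf2.
In check but a legal move exists → not checkmate.

no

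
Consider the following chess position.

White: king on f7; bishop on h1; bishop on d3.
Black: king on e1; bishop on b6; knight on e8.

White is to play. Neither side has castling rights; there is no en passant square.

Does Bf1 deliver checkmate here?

no

After Bf1: black king on e1; in check: no.
Black is not in check, so this cannot be checkmate.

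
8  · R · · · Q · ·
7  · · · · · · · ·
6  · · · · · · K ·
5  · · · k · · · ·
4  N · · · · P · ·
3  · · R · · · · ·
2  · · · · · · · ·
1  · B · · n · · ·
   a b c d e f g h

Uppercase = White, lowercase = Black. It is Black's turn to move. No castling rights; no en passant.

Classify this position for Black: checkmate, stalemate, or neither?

neither

Black to move; black king on d5.
In check: no.
Legal moves for Black: Ke6, Kd4, Nf3, Nd3, Ng2, Nc2.
Black has 6 legal moves and is not in check → neither.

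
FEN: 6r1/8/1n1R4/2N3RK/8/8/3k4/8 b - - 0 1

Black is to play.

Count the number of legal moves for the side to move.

Black to move; king on d2.
In check: yes, from the white rook on d6.
Legal moves: Ke3, Kc3, Ke2, Kc2, Ke1, Kc1, Nd5.
Count: 7.

7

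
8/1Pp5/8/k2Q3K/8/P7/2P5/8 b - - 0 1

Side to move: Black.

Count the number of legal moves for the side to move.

Black to move; king on a5.
In check: yes, from the white queen on d5.
Legal moves: Kb6, Ka6, Ka4, c5.
Count: 4.

4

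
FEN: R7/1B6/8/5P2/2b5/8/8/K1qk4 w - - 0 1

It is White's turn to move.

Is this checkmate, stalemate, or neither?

White to move; white king on a1.
In check: yes, from the black queen on c1.
King squares — b1: attacked by Qc1; a2: attacked by Bc4; b2: attacked by Qc1.
Legal moves for White: none.
In check with no legal moves → checkmate.

checkmate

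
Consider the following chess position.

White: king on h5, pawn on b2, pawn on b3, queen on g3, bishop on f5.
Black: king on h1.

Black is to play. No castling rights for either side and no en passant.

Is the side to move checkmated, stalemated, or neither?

stalemate

Black to move; black king on h1.
In check: no.
King squares — g1: attacked by Qg3; g2: attacked by Qg3; h2: attacked by Qg3.
Legal moves for Black: none.
Not in check and no legal moves → stalemate.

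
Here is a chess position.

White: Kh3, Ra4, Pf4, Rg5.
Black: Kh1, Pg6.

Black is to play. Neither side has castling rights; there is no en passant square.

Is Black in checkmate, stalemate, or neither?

Black to move; black king on h1.
In check: no.
King squares — g1: attacked by Rg5; g2: attacked by Kh3; h2: attacked by Kh3.
Legal moves for Black: none.
Not in check and no legal moves → stalemate.

stalemate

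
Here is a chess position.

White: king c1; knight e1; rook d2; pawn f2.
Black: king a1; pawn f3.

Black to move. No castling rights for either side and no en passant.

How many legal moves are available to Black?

0

Black to move; king on a1.
In check: no.
Legal moves: none.
Count: 0.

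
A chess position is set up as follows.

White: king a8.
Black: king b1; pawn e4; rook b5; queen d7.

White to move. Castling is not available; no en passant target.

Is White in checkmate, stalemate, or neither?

stalemate

White to move; white king on a8.
In check: no.
King squares — a7: attacked by Qd7; b7: attacked by Rb5; b8: attacked by Rb5.
Legal moves for White: none.
Not in check and no legal moves → stalemate.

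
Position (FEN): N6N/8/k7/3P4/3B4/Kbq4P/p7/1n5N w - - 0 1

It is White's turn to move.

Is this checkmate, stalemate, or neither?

White to move; white king on a3.
In check: yes, from the black knight on b1.
King squares — a2: attacked by Bb3; b2: attacked by Qc3; b3: attacked by Qc3; a4: attacked by Bb3; b4: attacked by Qc3.
Legal moves for White: none.
In check with no legal moves → checkmate.

checkmate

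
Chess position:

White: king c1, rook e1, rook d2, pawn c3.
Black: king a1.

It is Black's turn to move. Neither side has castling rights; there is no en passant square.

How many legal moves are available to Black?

0

Black to move; king on a1.
In check: no.
Legal moves: none.
Count: 0.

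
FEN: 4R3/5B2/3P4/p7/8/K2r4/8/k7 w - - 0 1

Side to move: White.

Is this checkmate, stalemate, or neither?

White to move; white king on a3.
In check: yes, from the black rook on d3.
Legal moves for White: Ka4, Bb3.
White is in check but has 2 legal moves → neither.

neither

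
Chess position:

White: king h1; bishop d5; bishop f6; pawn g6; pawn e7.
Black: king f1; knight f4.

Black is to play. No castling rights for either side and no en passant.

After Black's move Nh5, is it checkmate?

no

After Nh5: white king on h1; in check: no.
White is not in check, so this cannot be checkmate.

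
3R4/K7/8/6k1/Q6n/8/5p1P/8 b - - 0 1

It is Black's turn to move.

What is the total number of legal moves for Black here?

13

Black to move; king on g5.
In check: no.
Legal moves: Kh6, Kg6, Kf6, Kh5, Kf5, Ng6, Nf5, Nf3, Ng2, f1=Q, f1=R, f1=B, f1=N.
Count: 13.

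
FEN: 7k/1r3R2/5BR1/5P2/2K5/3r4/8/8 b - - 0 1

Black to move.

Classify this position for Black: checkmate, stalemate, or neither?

checkmate

Black to move; black king on h8.
In check: yes, from the white bishop on f6.
King squares — g7: attacked by Bf6; h7: attacked by Rf7; g8: attacked by Rg6.
Legal moves for Black: none.
In check with no legal moves → checkmate.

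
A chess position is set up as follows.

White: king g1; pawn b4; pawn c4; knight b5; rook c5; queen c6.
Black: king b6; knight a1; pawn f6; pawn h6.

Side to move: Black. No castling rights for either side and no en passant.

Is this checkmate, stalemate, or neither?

Black to move; black king on b6.
In check: yes, from the white queen on c6.
King squares — a5: attacked by Pb4; b5: attacked by Pc4; c5: attacked by Pb4; a6: attacked by Qc6; c6: attacked by Rc5; a7: attacked by Nb5; b7: attacked by Qc6; c7: attacked by Nb5.
Legal moves for Black: none.
In check with no legal moves → checkmate.

checkmate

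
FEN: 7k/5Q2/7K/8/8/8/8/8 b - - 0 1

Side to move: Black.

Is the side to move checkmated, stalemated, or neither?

Black to move; black king on h8.
In check: no.
King squares — g7: attacked by Kh6; h7: attacked by Kh6; g8: attacked by Qf7.
Legal moves for Black: none.
Not in check and no legal moves → stalemate.

stalemate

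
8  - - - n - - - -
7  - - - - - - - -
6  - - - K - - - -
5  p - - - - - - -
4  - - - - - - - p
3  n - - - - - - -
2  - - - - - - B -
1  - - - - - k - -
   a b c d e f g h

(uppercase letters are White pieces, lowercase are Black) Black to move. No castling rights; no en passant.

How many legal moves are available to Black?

Black to move; king on f1.
In check: yes, from the white bishop on g2.
Legal moves: Kxg2, Kf2, Ke2, Kg1, Ke1.
Count: 5.

5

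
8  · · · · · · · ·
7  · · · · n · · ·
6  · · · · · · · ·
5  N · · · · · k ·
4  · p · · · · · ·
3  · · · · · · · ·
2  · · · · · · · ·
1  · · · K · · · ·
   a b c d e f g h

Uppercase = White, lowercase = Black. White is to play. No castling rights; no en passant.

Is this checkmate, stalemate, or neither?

White to move; white king on d1.
In check: no.
Legal moves for White: Nb7, Nc6, Nc4, Nb3, Ke2, Kd2, Kc2, Ke1, Kc1.
White has 9 legal moves and is not in check → neither.

neither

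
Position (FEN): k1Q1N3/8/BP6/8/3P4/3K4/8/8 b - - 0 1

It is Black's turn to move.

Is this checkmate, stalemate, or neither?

Black to move; black king on a8.
In check: yes, from the white queen on c8.
King squares — a7: attacked by Pb6; b7: attacked by Ba6; b8: attacked by Qc8.
Legal moves for Black: none.
In check with no legal moves → checkmate.

checkmate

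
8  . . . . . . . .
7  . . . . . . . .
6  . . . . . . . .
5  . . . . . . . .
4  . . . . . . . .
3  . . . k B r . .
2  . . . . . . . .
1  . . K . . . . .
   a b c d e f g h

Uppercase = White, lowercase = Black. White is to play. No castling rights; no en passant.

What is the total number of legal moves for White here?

White to move; king on c1.
In check: no.
Legal moves: Ba7, Bh6, Bb6, Bg5, Bc5, Bf4, Bd4, Bf2, Bd2, Bg1, Kb2, Kd1, Kb1.
Count: 13.

13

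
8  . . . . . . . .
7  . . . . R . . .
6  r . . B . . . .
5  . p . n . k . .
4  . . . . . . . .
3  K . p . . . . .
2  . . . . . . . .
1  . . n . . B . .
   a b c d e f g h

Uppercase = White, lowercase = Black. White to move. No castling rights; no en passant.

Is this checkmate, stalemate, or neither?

checkmate

White to move; white king on a3.
In check: yes, from the black rook on a6.
King squares — a2: attacked by Nc1; b2: attacked by Pc3; b3: attacked by Nc1; a4: attacked by Pb5; b4: attacked by Nd5.
Legal moves for White: none.
In check with no legal moves → checkmate.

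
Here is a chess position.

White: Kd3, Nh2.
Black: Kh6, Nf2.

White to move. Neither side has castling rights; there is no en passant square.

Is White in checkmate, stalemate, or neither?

White to move; white king on d3.
In check: yes, from the black knight on f2.
Legal moves for White: Kd4, Kc4, Ke3, Kc3, Ke2, Kd2, Kc2.
White is in check but has 7 legal moves → neither.

neither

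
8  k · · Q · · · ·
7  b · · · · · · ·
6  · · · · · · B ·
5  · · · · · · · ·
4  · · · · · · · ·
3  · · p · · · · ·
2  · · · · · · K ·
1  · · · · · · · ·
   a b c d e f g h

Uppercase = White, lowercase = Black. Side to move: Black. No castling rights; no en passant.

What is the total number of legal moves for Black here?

Black to move; king on a8.
In check: yes, from the white queen on d8.
Legal moves: Kb7, Bb8.
Count: 2.

2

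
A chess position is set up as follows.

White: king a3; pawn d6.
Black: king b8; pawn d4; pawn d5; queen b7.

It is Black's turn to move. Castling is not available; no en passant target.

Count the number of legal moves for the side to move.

Black to move; king on b8.
In check: no.
Legal moves: Kc8, Ka8, Ka7, Qc8, Qa8+, Qh7, Qg7, Qf7, Qe7, Qd7, Qc7, Qa7+, Qc6, Qb6, Qa6+, Qb5, Qb4+, Qb3+, Qb2+, Qb1, d3.
Count: 21.

21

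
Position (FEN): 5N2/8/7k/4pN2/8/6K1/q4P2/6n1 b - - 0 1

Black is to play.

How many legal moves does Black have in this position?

2

Black to move; king on h6.
In check: yes, from the white knight on f5.
Legal moves: Kh5, Kg5.
Count: 2.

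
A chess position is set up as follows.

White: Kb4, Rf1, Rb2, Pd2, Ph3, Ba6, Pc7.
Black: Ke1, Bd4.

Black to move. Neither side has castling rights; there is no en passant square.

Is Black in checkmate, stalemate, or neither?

Black to move; black king on e1.
In check: yes, from the white rook on f1.
King squares — d1: attacked by Rf1; f1: attacked by Ba6; d2: attacked by Rb2; e2: attacked by Ba6; f2: attacked by Rf1.
Legal moves for Black: none.
In check with no legal moves → checkmate.

checkmate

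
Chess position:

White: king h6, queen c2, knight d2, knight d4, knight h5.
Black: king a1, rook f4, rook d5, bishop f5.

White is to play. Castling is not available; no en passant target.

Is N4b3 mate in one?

After N4b3: black king on a1; in check: yes, from the white knight on b3.
King squares — b1: attacked by Qc2; a2: attacked by Qc2; b2: attacked by Qc2.
Black has no legal moves → checkmate.

yes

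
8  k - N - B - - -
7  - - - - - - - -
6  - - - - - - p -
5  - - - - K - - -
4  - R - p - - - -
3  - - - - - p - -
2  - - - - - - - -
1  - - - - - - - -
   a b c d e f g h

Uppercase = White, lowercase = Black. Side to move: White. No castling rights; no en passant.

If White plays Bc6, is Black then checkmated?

yes

After Bc6: black king on a8; in check: yes, from the white bishop on c6.
King squares — a7: attacked by Nc8; b7: attacked by Rb4; b8: attacked by Rb4.
Black has no legal moves → checkmate.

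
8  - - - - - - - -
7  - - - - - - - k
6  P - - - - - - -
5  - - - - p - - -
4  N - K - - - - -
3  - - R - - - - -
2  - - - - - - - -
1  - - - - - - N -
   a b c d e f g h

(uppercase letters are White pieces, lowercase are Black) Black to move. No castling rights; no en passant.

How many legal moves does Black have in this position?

Black to move; king on h7.
In check: no.
Legal moves: Kh8, Kg8, Kg7, Kh6, Kg6, e4.
Count: 6.

6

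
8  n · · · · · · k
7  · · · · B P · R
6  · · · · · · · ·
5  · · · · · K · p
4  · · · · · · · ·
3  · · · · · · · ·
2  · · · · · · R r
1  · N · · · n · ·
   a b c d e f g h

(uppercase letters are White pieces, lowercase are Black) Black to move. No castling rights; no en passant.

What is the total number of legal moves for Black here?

1

Black to move; king on h8.
In check: yes, from the white rook on h7.
Legal moves: Kxh7.
Count: 1.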